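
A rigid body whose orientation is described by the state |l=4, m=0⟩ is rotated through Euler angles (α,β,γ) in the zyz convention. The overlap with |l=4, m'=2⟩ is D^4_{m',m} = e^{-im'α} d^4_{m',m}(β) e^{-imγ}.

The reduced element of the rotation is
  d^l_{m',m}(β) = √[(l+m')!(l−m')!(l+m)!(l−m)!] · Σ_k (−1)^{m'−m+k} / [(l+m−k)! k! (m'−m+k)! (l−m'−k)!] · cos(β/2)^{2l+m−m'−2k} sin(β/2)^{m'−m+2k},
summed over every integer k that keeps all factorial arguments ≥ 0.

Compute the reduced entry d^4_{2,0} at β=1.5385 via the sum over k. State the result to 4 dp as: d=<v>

d=-0.3920

d^4_{2,0}(β=1.5385) via the finite sum:
With c≡cos(β/2)=0.718433 and s≡sin(β/2)=0.695597, N=[720·2·24·24]^{1/2}=910.735966
k: max(0,(0)−(2))=0 … min(4+(0),4−(2))=2
  k=0: (−1)^2·910.7360/(96)·0.7184^6·0.6956^2 = +0.631179
  k=1: (−1)^3·910.7360/(36)·0.7184^4·0.6956^4 = -1.577843
  k=2: (−1)^4·910.7360/(96)·0.7184^2·0.6956^6 = +0.554674
d^4_{2,0}(1.5385) = +0.631179 -1.577843 +0.554674 = -0.391990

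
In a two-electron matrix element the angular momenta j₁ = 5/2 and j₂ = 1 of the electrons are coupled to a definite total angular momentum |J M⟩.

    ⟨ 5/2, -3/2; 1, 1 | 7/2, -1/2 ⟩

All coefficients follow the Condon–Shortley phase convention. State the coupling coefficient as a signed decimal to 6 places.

j₁+j₂−J=0  J+j₁−j₂=5  J−j₁+j₂=2  j₁+j₂+J+1=8
(j₁±m₁, j₂±m₂, J±M) = (1,4,2,0,3,4)
P² = 2304/7
sum k=0..0:
  [0] +1/48 = 1/48
S = 1/48
C² = P²·S² = 1/7 ; C = +0.377964

+0.377964  (= +√(1/7))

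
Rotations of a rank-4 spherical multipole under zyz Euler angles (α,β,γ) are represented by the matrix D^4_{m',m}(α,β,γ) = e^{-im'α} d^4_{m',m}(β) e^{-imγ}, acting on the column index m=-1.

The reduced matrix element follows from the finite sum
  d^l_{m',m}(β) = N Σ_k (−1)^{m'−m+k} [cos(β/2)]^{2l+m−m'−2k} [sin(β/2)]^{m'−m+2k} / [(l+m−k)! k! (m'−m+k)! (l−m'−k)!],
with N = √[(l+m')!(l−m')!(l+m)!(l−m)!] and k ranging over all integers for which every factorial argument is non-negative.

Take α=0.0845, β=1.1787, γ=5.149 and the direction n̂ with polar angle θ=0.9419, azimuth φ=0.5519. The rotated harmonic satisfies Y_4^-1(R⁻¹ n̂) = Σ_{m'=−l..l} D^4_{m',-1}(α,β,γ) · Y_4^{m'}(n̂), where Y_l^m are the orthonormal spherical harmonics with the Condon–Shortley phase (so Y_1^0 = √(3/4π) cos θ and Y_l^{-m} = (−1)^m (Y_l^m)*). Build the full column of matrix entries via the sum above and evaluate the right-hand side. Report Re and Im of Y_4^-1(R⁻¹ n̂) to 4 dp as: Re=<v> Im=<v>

Re=-0.4806 Im=0.0960

Need the full column D^4_{m',-1} for m'=−4..4 at α=0.0845, β=1.1787, γ=5.1490.
cos(β/2)=0.831302, sin(β/2)=0.555821
d^4_{-4,-1}: single k=3 term ⇒ +0.510144;  D = +0.356814-0.364596i
d^4_{-3,-1}: k∈[2..3] ⇒ +0.809270 -0.602967 = +0.206302;  D = +0.131337-0.159095i
d^4_{-2,-1}: k∈[1..3] ⇒ +0.646969 -1.446123 +0.430988 = -0.368165;  D = -0.209583+0.302689i
d^4_{-1,-1}: k∈[0..3] ⇒ +0.228072 -1.529376 +1.367401 -0.203764 = -0.137666;  D = -0.068536+0.119394i
d^4_{0,-1}: k∈[0..3] ⇒ -0.681965 +1.829216 -0.817743 +0.060928 = +0.390436;  D = +0.165104-0.353810i
d^4_{1,-1}: k∈[0..3] ⇒ +1.019584 -1.367401 +0.305645 -0.009109 = -0.051281;  D = -0.017686+0.048135i
d^4_{2,-1}: k∈[0..2] ⇒ -0.964082 +0.646483 -0.057801 = -0.375400;  D = -0.099266+0.362038i
d^4_{3,-1}: k∈[0..1] ⇒ +0.602967 -0.161732 = +0.441235;  D = +0.080344-0.433858i
d^4_{4,-1}: single k=0 term ⇒ -0.228058;  D = -0.022453+0.226950i
Y_4^{m'}(θ=0.9419,φ=0.5519) and Σ D·Y over m':
  (+0.3568-0.3646i)·(-0.1125-0.1522i)  (+0.1313-0.1591i)·(-0.0330-0.3880i)  (-0.2096+0.3027i)·(+0.1401-0.2778i)  (-0.0685+0.1194i)·(-0.1107+0.0682i)  (+0.1651-0.3538i)·(-0.3375+0.0000i)  (-0.0177+0.0481i)·(+0.1107+0.0682i)  (-0.0993+0.3620i)·(+0.1401+0.2778i)  (+0.0803-0.4339i)·(+0.0330-0.3880i)  (-0.0225+0.2269i)·(-0.1125+0.1522i)
Y_4^-1(R⁻¹ n̂) = -0.480639+0.095979i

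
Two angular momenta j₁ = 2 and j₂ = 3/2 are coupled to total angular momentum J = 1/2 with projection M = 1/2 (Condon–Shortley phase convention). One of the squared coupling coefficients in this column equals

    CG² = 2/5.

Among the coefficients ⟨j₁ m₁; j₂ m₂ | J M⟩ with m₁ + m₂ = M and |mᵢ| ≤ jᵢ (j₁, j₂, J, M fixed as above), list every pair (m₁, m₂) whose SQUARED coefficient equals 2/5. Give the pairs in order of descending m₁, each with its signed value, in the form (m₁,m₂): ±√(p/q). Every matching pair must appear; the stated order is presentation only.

(2,-3/2): +√(2/5)

Admissible pairs with m₁+m₂ = M = 1/2: (-1,3/2), (0,1/2), (1,-1/2), (2,-3/2)
  (m₁,m₂)=(2,-3/2): CG² = 2/5, CG = +√(2/5)   ← matches the target
  (m₁,m₂)=(1,-1/2): CG² = 3/10, CG = −√(3/10)
  (m₁,m₂)=(0,1/2): CG² = 1/5, CG = +√(1/5)
  (m₁,m₂)=(-1,3/2): CG² = 1/10, CG = −√(1/10)
Pairs with CG² = 2/5: (2,-3/2): +√(2/5)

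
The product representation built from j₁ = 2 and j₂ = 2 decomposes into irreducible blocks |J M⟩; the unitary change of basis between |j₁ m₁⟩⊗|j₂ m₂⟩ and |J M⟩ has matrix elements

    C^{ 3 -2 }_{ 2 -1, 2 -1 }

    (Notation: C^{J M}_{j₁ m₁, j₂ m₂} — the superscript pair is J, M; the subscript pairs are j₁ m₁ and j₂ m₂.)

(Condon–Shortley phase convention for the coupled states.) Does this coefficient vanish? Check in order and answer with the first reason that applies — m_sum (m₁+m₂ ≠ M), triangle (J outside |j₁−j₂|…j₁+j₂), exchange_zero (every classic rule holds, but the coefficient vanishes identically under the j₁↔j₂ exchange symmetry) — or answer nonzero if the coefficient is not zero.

m-sum: m₁+m₂ = -1+(-1) = -2, M = -2  ✓
triangle: |j₁−j₂| = 0 ≤ J = 3 ≤ j₁+j₂ = 4  ✓
exchange: j₁=j₂ and m₁=m₂, and (−1)^(j₁+j₂−J) = (−1)^1 = −1 forces ⟨j₁m₁;j₂m₂|JM⟩ = −⟨j₂m₂;j₁m₁|JM⟩ = −⟨j₁m₁;j₂m₂|JM⟩ ⇒ the coefficient vanishes identically
Racah sum check: Σ_k collapses to 0 ⇒ CG = 0

exchange_zero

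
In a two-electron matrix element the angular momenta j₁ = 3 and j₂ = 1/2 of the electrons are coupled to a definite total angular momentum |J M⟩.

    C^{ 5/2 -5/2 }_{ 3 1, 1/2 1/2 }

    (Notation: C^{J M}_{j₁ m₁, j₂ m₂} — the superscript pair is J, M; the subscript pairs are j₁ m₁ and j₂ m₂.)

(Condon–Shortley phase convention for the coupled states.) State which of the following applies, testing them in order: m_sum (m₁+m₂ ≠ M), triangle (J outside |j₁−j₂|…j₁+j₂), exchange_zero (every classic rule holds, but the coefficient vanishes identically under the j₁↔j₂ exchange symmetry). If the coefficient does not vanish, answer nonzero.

m_sum

m-sum: m₁+m₂ = 1+1/2 = 3/2, M = -5/2  ✗ ⇒ coefficient is 0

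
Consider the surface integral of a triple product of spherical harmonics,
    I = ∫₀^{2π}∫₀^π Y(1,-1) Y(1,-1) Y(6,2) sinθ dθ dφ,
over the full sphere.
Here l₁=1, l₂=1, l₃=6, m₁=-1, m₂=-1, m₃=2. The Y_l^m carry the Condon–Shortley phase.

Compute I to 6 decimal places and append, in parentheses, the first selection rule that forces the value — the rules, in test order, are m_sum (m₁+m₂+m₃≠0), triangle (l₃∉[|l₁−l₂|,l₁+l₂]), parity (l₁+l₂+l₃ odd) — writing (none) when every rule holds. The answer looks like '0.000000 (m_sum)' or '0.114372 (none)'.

l₃=6 ∉ [0,2] — triangle fails ⇒ I = 0

0.000000 (triangle)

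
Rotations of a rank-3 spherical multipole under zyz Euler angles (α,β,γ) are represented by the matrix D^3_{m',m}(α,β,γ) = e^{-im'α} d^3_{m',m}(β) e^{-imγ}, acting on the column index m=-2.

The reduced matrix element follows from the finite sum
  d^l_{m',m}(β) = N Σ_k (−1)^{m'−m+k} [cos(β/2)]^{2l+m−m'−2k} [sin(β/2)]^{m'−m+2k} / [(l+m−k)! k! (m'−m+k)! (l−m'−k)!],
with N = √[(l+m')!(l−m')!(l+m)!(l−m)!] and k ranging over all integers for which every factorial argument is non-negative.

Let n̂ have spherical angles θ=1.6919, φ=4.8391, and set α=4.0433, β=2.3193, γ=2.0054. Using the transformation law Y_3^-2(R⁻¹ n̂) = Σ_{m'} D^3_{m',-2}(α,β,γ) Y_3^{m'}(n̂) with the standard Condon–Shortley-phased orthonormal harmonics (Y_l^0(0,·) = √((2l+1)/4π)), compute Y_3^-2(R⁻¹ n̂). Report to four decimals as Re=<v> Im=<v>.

Re=0.3900 Im=-0.0485

Need the full column D^3_{m',-2} for m'=−3..3 at α=4.0433, β=2.3193, γ=2.0054.
cos(β/2)=0.399660, sin(β/2)=0.916663
d^3_{-3,-2}: single k=1 term ⇒ +0.022895;  D = -0.020785-0.009601i
d^3_{-2,-2}: k∈[0..1] ⇒ +0.004075 -0.107190 = -0.103115;  D = -0.091982+0.046605i
d^3_{-1,-2}: k∈[0..1] ⇒ -0.029557 +0.310980 = +0.281423;  D = -0.055943+0.275807i
d^3_{0,-2}: k∈[0..1] ⇒ +0.117421 -0.617707 = -0.500286;  D = +0.322901+0.382127i
d^3_{1,-2}: k∈[0..1] ⇒ -0.310980 +0.817975 = +0.506995;  D = +0.506727-0.016474i
d^3_{2,-2}: k∈[0..1] ⇒ +0.563886 -0.593279 = -0.029393;  D = +0.017473-0.023636i
d^3_{3,-2}: single k=0 term ⇒ -0.633601;  D = +0.166018+0.611464i
Y_3^{m'}(θ=1.6919,φ=4.8391) and Σ D·Y over m':
  (-0.0208-0.0096i)·(-0.1514-0.3790i)  (-0.0920+0.0466i)·(+0.1178-0.0305i)  (-0.0559+0.2758i)·(-0.0376-0.2950i)  (+0.3229+0.3821i)·(+0.1320+0.0000i)  (+0.5067-0.0165i)·(+0.0376-0.2950i)  (+0.0175-0.0236i)·(+0.1178+0.0305i)  (+0.1660+0.6115i)·(+0.1514-0.3790i)
Y_3^-2(R⁻¹ n̂) = +0.390019-0.048499i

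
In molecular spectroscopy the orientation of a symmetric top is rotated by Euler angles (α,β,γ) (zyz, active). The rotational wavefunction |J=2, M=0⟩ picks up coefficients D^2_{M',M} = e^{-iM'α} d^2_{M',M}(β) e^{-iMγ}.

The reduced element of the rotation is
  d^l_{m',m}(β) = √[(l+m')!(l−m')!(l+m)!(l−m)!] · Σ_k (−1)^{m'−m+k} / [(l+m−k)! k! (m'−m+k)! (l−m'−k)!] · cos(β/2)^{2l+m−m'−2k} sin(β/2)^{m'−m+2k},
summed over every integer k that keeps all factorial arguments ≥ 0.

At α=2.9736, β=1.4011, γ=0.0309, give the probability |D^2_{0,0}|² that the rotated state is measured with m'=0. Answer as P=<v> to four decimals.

P=0.2090

First d^2_{0,0}(β=1.4011), then the phase factors e^{-i(0)α} and e^{-i(0)γ}:
c=cos(1.401100/2)=0.764488, s=sin(1.401100/2)=0.644638; N=√[2·2·2·2]=4.000000
Admissible k: 0..2 (factorial args all ≥0)
  k=0: (−1)^0·4.0000/(4)·0.7645^4·0.6446^0 = +0.341572
  k=1: (−1)^1·4.0000/(1)·0.7645^2·0.6446^2 = -0.971479
  k=2: (−1)^2·4.0000/(4)·0.7645^0·0.6446^4 = +0.172689
d^2_{0,0}(1.4011) = +0.341572 -0.971479 +0.172689 = -0.457218
|D^2_{0,0}|² = |d^2_{0,0}(β)|² = (-0.457218)² = 0.209048 (the z-rotation phases have unit modulus)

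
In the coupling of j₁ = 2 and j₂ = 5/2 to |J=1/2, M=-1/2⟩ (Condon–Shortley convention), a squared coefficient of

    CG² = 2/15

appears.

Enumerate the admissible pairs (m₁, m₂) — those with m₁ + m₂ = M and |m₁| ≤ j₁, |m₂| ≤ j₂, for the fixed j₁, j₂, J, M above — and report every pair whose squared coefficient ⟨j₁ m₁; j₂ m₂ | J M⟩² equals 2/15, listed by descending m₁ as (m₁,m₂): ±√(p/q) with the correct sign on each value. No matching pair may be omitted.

(-1,1/2): −√(2/15)

Admissible pairs with m₁+m₂ = M = -1/2: (-2,3/2), (-1,1/2), (0,-1/2), (1,-3/2), (2,-5/2)
  (m₁,m₂)=(2,-5/2): CG² = 1/3, CG = +√(1/3)
  (m₁,m₂)=(1,-3/2): CG² = 4/15, CG = −√(4/15)
  (m₁,m₂)=(0,-1/2): CG² = 1/5, CG = +√(1/5)
  (m₁,m₂)=(-1,1/2): CG² = 2/15, CG = −√(2/15)   ← matches the target
  (m₁,m₂)=(-2,3/2): CG² = 1/15, CG = +√(1/15)
Pairs with CG² = 2/15: (-1,1/2): −√(2/15)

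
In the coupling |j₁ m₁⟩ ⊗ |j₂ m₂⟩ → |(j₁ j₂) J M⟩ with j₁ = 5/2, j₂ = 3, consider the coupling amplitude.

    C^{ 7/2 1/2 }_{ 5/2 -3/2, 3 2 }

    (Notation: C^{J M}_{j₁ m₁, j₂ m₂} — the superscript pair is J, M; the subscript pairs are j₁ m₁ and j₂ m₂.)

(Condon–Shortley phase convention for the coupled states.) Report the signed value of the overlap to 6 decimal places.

√[8·2!3!4!/10! · 1!4!5!1!4!3!] = √(9216/35)
  +(−1)^1/∏(1,1,3,4,0,0)! = -1/144  (running -1/144)
  +(−1)^2/∏(2,0,2,3,1,1)! = 1/24  (running 5/144)
⟨..|..⟩ = √(9216/35)·(5/144) = +0.563436

+0.563436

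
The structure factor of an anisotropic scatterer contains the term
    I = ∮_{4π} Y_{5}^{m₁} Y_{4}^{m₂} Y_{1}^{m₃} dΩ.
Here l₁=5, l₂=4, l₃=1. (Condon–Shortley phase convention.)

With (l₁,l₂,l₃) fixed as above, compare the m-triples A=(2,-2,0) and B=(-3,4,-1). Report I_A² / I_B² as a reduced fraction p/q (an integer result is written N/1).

21/1

l's match ⇒ only the (l;m) 3-j factors differ between A and B.
A: triangle coeff Δ(5,4,1) = 1/495; Σ_t [2,2]: t=2:+1/1440 = 1/1440; (3j)²=7/165 [(5 4 1; 2 -2 0)], sign=-1
B: triangle coeff Δ(5,4,1) = 1/495; Σ_t [8,8]: t=8:+1/80640 = 1/80640; (3j)²=1/495 [(5 4 1; -3 4 -1)], sign=+1
I_A²/I_B² = (7/165)/(1/495) = 21/1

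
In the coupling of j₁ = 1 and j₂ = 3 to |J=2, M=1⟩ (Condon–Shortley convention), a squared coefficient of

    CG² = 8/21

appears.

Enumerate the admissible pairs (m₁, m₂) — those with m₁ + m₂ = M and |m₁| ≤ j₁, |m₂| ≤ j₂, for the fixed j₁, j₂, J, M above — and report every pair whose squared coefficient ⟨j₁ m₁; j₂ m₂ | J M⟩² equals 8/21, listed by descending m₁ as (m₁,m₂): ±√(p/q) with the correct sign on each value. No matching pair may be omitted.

Admissible pairs with m₁+m₂ = M = 1: (-1,2), (0,1), (1,0)
  (m₁,m₂)=(1,0): CG² = 1/7, CG = +√(1/7)
  (m₁,m₂)=(0,1): CG² = 8/21, CG = −√(8/21)   ← matches the target
  (m₁,m₂)=(-1,2): CG² = 10/21, CG = +√(10/21)
Pairs with CG² = 8/21: (0,1): −√(8/21)

(0,1): −√(8/21)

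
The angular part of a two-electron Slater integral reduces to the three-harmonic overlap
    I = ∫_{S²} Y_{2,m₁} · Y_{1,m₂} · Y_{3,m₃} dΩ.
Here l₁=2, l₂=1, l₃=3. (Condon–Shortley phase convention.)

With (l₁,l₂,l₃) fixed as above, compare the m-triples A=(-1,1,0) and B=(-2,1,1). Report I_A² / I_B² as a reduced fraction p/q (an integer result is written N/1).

3/1

l's match ⇒ only the (l;m) 3-j factors differ between A and B.
A: triangle coeff Δ(2,1,3) = 1/105; Σ_t [0,0]: t=0:+1/12 = 1/12; (3j)²=1/35 [(2 1 3; -1 1 0)], sign=-1
B: triangle coeff Δ(2,1,3) = 1/105; Σ_t [0,0]: t=0:+1/48 = 1/48; (3j)²=1/105 [(2 1 3; -2 1 1)], sign=+1
I_A²/I_B² = (1/35)/(1/105) = 3/1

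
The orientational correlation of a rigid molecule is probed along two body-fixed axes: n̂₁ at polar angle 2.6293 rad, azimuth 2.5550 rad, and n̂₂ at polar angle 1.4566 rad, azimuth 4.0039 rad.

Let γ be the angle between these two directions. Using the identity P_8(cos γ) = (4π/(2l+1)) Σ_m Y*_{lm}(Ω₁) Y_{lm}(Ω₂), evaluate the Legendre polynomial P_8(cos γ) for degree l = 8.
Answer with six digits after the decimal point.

0.257744

Expand P_8 via completeness: Σ_{m} conj(Y_{8,m}) at Ω₁ times Y_{8,m} at Ω₂ —
  m=-8: (-0.00003 + 0.00172j) × (0.39947 - 0.28234j) = 0.00047 + 0.00070j  (running Σ = 0.00047 + 0.00070j)
  m=-7: (-0.00696 + 0.01004j) × (-0.21761 - 0.05488j) = 0.00207 - 0.00180j  (running Σ = 0.00254 - 0.00111j)
  m=-6: (-0.05045 + 0.02003j) × (-0.12977 - 0.26097j) = 0.01177 + 0.01057j  (running Σ = 0.01431 + 0.00946j)
  m=-5: (-0.16474 - 0.03488j) × (-0.09816 + 0.23163j) = 0.02425 - 0.03474j  (running Σ = 0.03856 - 0.02528j)
  m=-4: (-0.25657 - 0.26166j) × (-0.21150 + 0.06720j) = 0.07185 + 0.03810j  (running Σ = 0.11041 + 0.01282j)
  m=-3: (-0.09698 - 0.50705j) × (0.22143 + 0.13719j) = 0.04809 - 0.12558j  (running Σ = 0.15850 - 0.11276j)
  m=-2: (0.12722 - 0.30292j) × (0.02904 + 0.18729j) = 0.06043 + 0.01503j  (running Σ = 0.21893 - 0.09773j)
  m=-1: (-0.18485 + 0.12286j) × (0.17134 - 0.19996j) = -0.00711 + 0.05801j  (running Σ = 0.21182 - 0.03971j)
  m=0: (-0.41699 + 0.00000j) × (0.17976 + 0.00000j) = -0.07496 + 0.00000j  (running Σ = 0.13686 - 0.03971j)
  m=1: (0.18485 + 0.12286j) × (-0.17134 - 0.19996j) = -0.00711 - 0.05801j  (running Σ = 0.12976 - 0.09773j)
  m=2: (0.12722 + 0.30292j) × (0.02904 - 0.18729j) = 0.06043 - 0.01503j  (running Σ = 0.19018 - 0.11276j)
  m=3: (0.09698 - 0.50705j) × (-0.22143 + 0.13719j) = 0.04809 + 0.12558j  (running Σ = 0.23827 + 0.01282j)
  m=4: (-0.25657 + 0.26166j) × (-0.21150 - 0.06720j) = 0.07185 - 0.03810j  (running Σ = 0.31012 - 0.02528j)
  m=5: (0.16474 - 0.03488j) × (0.09816 + 0.23163j) = 0.02425 + 0.03474j  (running Σ = 0.33437 + 0.00946j)
  m=6: (-0.05045 - 0.02003j) × (-0.12977 + 0.26097j) = 0.01177 - 0.01057j  (running Σ = 0.34614 - 0.00111j)
  m=7: (0.00696 + 0.01004j) × (0.21761 - 0.05488j) = 0.00207 + 0.00180j  (running Σ = 0.34821 + 0.00070j)
  m=8: (-0.00003 - 0.00172j) × (0.39947 + 0.28234j) = 0.00047 - 0.00070j  (running Σ = 0.34868 + 0.00000j)
Accumulated sum 0.34868 + 0.00000j; after 4π/(2l+1) scaling, 0.25774 + 0.00000j ⇒ P_8 = 0.257744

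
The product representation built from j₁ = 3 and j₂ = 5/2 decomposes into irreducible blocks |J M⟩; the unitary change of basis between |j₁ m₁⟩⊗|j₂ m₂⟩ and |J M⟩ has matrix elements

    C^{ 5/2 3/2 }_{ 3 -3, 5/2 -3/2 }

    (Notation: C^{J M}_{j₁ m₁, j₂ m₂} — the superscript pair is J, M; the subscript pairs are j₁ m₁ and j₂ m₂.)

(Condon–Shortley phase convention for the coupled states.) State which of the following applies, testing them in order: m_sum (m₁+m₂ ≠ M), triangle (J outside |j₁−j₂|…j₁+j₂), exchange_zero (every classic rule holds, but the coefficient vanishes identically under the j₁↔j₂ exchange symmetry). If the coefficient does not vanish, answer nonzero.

m_sum

m-sum: m₁+m₂ = -3+(-3/2) = -9/2, M = 3/2  ✗ ⇒ coefficient is 0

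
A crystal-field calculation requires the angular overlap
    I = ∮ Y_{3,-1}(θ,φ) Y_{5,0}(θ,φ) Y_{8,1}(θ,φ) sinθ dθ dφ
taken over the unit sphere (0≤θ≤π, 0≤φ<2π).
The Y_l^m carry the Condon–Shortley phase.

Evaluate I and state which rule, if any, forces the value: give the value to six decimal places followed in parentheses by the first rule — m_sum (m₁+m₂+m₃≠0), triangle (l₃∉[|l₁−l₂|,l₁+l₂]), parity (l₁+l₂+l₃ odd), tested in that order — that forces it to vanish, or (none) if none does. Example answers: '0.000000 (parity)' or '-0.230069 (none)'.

m-sum 0 ✓  L=16 even ✓  2≤8≤8 ✓
Π(2lᵢ+1) = 7×11×17 = 1309
triangle coeff Δ(3,5,8) = 1/136136
Σ_t [0,0]: t=0:+1/518400 = 1/518400
(3j)²=56/2431 [(3 5 8; 0 0 0)], sign=+1
Σ_t [0,0]: t=0:+1/691200 = 1/691200
(3j)²=189/9724 [(3 5 8; -1 0 1)], sign=-1
⇒ 4πI² = 18522/31603
I = (-1)√(18522/31603/(4π)) = -0.21596076
No selection rule forces the value: the integral is nonzero (none).

-0.215961 (none)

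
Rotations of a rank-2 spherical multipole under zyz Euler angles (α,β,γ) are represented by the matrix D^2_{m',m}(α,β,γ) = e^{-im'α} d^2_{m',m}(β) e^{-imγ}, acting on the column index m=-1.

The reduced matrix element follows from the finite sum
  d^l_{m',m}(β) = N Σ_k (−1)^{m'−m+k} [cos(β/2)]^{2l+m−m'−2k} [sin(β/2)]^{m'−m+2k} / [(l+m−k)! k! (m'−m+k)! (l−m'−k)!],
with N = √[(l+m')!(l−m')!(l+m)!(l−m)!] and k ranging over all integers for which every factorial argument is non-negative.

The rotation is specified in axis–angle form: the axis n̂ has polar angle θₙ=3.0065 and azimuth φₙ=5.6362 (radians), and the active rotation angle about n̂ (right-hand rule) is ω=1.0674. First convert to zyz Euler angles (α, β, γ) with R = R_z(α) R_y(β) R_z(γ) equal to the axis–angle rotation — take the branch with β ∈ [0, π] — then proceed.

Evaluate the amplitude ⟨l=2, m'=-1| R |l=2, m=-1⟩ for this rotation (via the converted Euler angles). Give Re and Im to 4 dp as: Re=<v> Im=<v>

Re=0.4780 Im=-0.8517

Axis–angle → zyz. n̂ = (sinθₙcosφₙ, sinθₙsinφₙ, cosθₙ) = (+0.107463, -0.081184, -0.990889), ω = 1.0674.
R = I cosω + sinω [n̂]ₓ + (1−cosω) n̂n̂ᵀ gives
  R = [+0.488381, +0.863453, -0.126229; -0.872484, +0.485815, -0.052495; +0.015997, +0.135770, +0.990611]
β = atan2(√(R₁₃²+R₂₃²), R₃₃) = 0.137139; α = atan2(R₂₃, R₁₃) mod 2π = 3.535704; γ = atan2(R₃₂, −R₃₁) mod 2π = 1.688081
Split into d^2_{-1,-1}(β=0.1371) × two z-phases.
Half-angle: c=0.997650, s=0.068516. N=√(1·6·1·6)=6.000000
k: max(0,(-1)−(-1))=0 … min(2+(-1),2−(-1))=1
  k=0: (−1)^0·6.0000/(6)·0.9977^4·0.0685^0 = +0.990633
  k=1: (−1)^1·6.0000/(2)·0.9977^2·0.0685^2 = -0.014017
d^2_{-1,-1}(0.1371) = +0.990633 -0.014017 = +0.976616
Phases: e^{-i·(-1)·3.5357}=-0.923338-0.383987i, e^{-i·(-1)·1.6881}=-0.117016+0.993130i ⇒ D=+0.477951-0.851670i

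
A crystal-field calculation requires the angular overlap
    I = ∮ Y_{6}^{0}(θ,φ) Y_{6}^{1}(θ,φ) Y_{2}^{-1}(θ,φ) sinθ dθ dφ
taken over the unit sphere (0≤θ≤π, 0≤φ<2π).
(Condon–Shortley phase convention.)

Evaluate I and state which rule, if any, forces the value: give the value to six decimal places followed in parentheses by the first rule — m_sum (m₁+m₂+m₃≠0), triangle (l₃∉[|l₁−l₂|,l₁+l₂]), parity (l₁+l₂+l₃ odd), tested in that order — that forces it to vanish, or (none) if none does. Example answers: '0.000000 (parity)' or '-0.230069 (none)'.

-0.030344 (none)

Rules hold: Σm=0, L=14 even, 0≤2≤12.
N = 13·13·5 = 845
Δ = 10!·2!·2!/15! = 1/90090
Racah Σ t=4..6: t=4:+1/69120 t=5:−1/14400 t=6:+1/69120 = -7/172800
⇒ 3j(6 6 2; 0 0 0)² = 14/715, sgn -1
Racah Σ t=5..6: t=5:−1/28800 t=6:+1/34560 = -1/172800
⇒ 3j(6 6 2; 0 1 -1)² = 1/1430, sgn +1
4πI² = N·(3j₀)²·(3jₘ)² = 7/605
I = -1·√(0.0115702/4π) = -0.03034355
No selection rule forces the value: the integral is nonzero (none).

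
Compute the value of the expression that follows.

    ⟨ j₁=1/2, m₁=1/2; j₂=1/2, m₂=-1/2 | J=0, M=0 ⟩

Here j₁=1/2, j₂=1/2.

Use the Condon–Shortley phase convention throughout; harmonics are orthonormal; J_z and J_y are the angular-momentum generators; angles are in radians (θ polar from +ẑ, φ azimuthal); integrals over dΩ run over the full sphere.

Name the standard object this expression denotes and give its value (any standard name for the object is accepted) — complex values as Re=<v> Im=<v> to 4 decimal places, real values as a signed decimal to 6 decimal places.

Clebsch–Gordan coefficient, +√(1/2) ≈ +0.707107

This is a Clebsch–Gordan (vector-coupling) coefficient.
√[1·1!0!0!/2! · 1!0!0!1!0!0!] = √(1/2)
  +(−1)^0/∏(0,1,0,0,0,0)! = 1  (running 1)
⟨..|..⟩ = √(1/2)·(1) = +0.707107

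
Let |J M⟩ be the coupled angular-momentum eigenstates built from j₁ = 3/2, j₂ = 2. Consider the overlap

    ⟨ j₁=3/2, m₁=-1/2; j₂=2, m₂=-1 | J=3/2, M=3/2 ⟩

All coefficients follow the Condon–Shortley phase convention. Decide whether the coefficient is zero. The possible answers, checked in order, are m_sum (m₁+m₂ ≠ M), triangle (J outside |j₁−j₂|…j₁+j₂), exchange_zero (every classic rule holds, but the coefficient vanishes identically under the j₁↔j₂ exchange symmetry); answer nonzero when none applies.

m-sum: m₁+m₂ = -1/2+(-1) = -3/2, M = 3/2  ✗ ⇒ coefficient is 0

m_sum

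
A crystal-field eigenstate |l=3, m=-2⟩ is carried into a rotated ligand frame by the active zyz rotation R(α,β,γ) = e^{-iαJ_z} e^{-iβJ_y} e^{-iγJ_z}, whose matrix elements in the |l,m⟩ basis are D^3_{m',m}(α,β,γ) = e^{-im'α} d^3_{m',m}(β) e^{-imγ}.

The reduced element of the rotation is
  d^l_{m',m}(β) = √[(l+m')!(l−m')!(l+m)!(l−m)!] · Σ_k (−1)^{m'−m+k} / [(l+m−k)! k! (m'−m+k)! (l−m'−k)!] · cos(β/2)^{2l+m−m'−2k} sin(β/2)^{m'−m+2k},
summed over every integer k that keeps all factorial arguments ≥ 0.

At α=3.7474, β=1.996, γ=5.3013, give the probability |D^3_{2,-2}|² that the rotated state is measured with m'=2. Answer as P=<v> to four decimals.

P=0.1446

Split into d^3_{2,-2}(β=1.9960) × two z-phases.
c=cos(1.996000/2)=0.541984, s=sin(1.996000/2)=0.840389; N=√[120·1·1·120]=120.000000
Admissible k: 0..1 (factorial args all ≥0)
  k=0: (−1)^4·120.0000/(24)·0.5420^2·0.8404^4 = +0.732595
  k=1: (−1)^5·120.0000/(120)·0.5420^0·0.8404^6 = -0.352275
d^3_{2,-2}(1.9960) = +0.732595 -0.352275 = +0.380321
|D^3_{2,-2}|² = |d^3_{2,-2}(β)|² = (+0.380321)² = 0.144644 (the z-rotation phases have unit modulus)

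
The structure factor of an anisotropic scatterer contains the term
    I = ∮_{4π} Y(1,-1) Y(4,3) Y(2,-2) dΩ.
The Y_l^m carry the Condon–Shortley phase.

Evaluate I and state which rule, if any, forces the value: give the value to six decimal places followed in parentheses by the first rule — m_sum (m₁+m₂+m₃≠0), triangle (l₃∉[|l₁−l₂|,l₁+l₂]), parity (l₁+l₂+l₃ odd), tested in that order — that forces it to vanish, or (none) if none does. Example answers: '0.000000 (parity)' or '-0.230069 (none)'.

0.000000 (triangle)

triangle: need 3≤l₃≤5, have 2; I=0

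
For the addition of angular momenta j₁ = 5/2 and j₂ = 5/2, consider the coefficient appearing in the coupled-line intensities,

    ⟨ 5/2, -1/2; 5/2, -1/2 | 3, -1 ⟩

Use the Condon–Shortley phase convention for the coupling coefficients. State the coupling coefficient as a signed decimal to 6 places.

−√(4/15) ≈ -0.516398

j₁+j₂−J=2  J+j₁−j₂=3  J−j₁+j₂=3  j₁+j₂+J+1=9
(j₁±m₁, j₂±m₂, J±M) = (2,3,2,3,2,4)
P² = 48/5
sum k=0..2:
  [0] +1/24 = 1/24
  [1] −1/4 = -1/4
  [2] +1/24 = 1/24
S = -1/6
C² = P²·S² = 4/15 ; C = -0.516398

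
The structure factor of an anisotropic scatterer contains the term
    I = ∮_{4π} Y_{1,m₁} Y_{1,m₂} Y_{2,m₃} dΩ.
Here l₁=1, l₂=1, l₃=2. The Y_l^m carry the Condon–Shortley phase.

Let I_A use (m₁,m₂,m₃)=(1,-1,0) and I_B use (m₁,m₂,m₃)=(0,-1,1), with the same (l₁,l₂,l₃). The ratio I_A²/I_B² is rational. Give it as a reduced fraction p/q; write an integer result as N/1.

1/3

l's match ⇒ only the (l;m) 3-j factors differ between A and B.
A: triangle coeff Δ(1,1,2) = 1/30; Σ_t [0,0]: t=0:+1/4 = 1/4; (3j)²=1/30 [(1 1 2; 1 -1 0)], sign=+1
B: triangle coeff Δ(1,1,2) = 1/30; Σ_t [0,0]: t=0:+1/2 = 1/2; (3j)²=1/10 [(1 1 2; 0 -1 1)], sign=-1
I_A²/I_B² = (1/30)/(1/10) = 1/3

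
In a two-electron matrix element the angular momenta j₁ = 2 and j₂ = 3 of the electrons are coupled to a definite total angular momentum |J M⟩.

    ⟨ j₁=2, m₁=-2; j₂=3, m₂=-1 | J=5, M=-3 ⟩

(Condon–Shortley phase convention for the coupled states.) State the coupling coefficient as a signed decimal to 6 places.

+√(1/3) = +0.577350

√[11·0!4!6!/11! · 0!4!2!4!2!8!] = √(442368)
  +(−1)^0/∏(0,0,4,2,0,4)! = 1/1152  (running 1/1152)
⟨..|..⟩ = √(442368)·(1/1152) = +0.577350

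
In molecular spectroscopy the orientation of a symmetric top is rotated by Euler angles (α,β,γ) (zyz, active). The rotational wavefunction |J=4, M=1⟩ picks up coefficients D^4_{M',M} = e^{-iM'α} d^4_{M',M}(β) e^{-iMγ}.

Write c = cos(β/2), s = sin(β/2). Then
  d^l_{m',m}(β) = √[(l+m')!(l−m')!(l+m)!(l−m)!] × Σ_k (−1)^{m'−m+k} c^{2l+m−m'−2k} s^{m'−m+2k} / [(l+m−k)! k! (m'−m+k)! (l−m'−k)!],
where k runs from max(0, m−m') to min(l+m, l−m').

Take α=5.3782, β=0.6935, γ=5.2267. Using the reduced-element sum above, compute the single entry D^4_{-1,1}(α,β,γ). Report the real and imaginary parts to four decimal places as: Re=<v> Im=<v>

Split into d^4_{-1,1}(β=0.6935) × two z-phases.
With c≡cos(β/2)=0.940482 and s≡sin(β/2)=0.339843, N=[6·120·120·6]^{1/2}=720.000000
k∈{2,3,4,5} keeps every argument non-negative
  k=2: (−1)^0·720.0000/(72)·0.9405^6·0.3398^2 = +0.799209
  k=3: (−1)^1·720.0000/(24)·0.9405^4·0.3398^4 = -0.313067
  k=4: (−1)^2·720.0000/(48)·0.9405^2·0.3398^6 = +0.020439
  k=5: (−1)^3·720.0000/(720)·0.9405^0·0.3398^8 = -0.000178
d^4_{-1,1}(0.6935) = +0.799209 -0.313067 +0.020439 -0.000178 = +0.506403
Phases: e^{-i·(-1)·5.3782}=+0.617697-0.786416i, e^{-i·(1)·5.2267}=+0.491935+0.870632i ⇒ D=+0.500603+0.076427i

Re=0.5006 Im=0.0764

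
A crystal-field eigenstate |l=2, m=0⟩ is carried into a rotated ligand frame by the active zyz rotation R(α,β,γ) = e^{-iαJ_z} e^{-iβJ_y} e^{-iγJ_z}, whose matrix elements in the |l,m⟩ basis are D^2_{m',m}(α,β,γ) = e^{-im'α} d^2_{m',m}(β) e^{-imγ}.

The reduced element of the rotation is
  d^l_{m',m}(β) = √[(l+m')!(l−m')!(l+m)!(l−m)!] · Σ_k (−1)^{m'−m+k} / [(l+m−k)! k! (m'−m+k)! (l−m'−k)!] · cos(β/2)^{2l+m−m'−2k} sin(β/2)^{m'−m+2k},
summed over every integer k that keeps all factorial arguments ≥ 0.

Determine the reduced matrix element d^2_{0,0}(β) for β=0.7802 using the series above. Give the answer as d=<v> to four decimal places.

d^2_{0,0}(β=0.7802) via the finite sum:
c=cos(0.780200/2)=0.924871, s=sin(0.780200/2)=0.380281; N=√[2·2·2·2]=4.000000
Admissible k: 0..2 (factorial args all ≥0)
  k=0: (−1)^0·4.0000/(4)·0.9249^4·0.3803^0 = +0.731686
  k=1: (−1)^1·4.0000/(1)·0.9249^2·0.3803^2 = -0.494802
  k=2: (−1)^2·4.0000/(4)·0.9249^0·0.3803^4 = +0.020913
d^2_{0,0}(0.7802) = +0.731686 -0.494802 +0.020913 = +0.257797

d=0.2578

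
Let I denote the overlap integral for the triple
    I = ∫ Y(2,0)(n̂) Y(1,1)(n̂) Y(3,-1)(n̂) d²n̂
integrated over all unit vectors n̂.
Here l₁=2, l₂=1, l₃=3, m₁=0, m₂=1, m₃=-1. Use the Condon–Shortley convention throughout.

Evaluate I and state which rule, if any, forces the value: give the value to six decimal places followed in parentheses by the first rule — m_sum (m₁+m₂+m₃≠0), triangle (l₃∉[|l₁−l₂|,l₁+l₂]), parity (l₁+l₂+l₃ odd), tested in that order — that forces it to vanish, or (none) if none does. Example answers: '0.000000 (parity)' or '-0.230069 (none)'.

Rules hold: Σm=0, L=6 even, 1≤3≤3.
N = 5·3·7 = 105
Δ = 0!·4!·2!/7! = 1/105
Racah Σ t=0..0: t=0:+1/4 = 1/4
⇒ 3j(2 1 3; 0 0 0)² = 3/35, sgn -1
Racah Σ t=0..0: t=0:+1/8 = 1/8
⇒ 3j(2 1 3; 0 1 -1)² = 2/35, sgn +1
4πI² = N·(3j₀)²·(3jₘ)² = 18/35
I = -1·√(0.514286/4π) = -0.20230066
No selection rule forces the value: the integral is nonzero (none).

-0.202301 (none)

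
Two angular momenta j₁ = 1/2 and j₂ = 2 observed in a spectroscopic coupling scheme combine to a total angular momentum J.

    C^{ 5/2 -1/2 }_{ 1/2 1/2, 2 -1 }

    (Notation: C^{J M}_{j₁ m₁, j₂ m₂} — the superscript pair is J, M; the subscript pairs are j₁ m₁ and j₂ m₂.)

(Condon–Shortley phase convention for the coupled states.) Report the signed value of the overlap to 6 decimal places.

j₁+j₂−J=0  J+j₁−j₂=1  J−j₁+j₂=4  j₁+j₂+J+1=6
(j₁±m₁, j₂±m₂, J±M) = (1,0,1,3,2,3)
P² = 72/5
sum k=0..0:
  [0] +1/6 = 1/6
S = 1/6
C² = P²·S² = 2/5 ; C = +0.632456

+√(2/5) = +0.632456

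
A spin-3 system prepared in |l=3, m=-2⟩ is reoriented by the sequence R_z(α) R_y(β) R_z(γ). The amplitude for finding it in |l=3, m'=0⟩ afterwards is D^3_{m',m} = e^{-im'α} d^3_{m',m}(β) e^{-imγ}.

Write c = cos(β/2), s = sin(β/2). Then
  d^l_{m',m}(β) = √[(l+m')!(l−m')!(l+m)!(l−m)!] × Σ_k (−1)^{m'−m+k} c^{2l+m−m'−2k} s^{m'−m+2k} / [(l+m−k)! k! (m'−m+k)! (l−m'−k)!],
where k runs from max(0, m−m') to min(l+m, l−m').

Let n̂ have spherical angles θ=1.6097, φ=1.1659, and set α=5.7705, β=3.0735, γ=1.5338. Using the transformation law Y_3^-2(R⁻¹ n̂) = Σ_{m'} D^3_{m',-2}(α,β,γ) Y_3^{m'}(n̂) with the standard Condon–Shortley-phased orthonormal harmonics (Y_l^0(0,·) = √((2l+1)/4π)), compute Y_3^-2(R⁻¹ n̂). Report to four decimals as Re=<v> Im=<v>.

Re=0.0318 Im=0.0047

Need the full column D^3_{m',-2} for m'=−3..3 at α=5.7705, β=3.0735, γ=1.5338.
cos(β/2)=0.034040, sin(β/2)=0.999420
d^3_{-3,-2}: single k=1 term ⇒ +0.000000;  D = +0.000000+0.000000i
d^3_{-2,-2}: k∈[0..1] ⇒ +0.000000 -0.000007 = -0.000007;  D = +0.000003-0.000006i
d^3_{-1,-2}: k∈[0..1] ⇒ -0.000000 +0.000249 = +0.000249;  D = -0.000207+0.000138i
d^3_{0,-2}: k∈[0..1] ⇒ +0.000007 -0.006332 = -0.006324;  D = +0.006307-0.000468i
d^3_{1,-2}: k∈[0..1] ⇒ -0.000249 +0.107332 = +0.107083;  D = -0.096943-0.045484i
d^3_{2,-2}: k∈[0..1] ⇒ +0.005780 -0.996528 = -0.990748;  D = +0.575190+0.806683i
d^3_{3,-2}: single k=0 term ⇒ -0.083139;  D = +0.008857+0.082666i
Y_3^{m'}(θ=1.6097,φ=1.1659) and Σ D·Y over m':
  (+0.0000+0.0000i)·(-0.3902+0.1451i)  (+0.0000-0.0000i)·(+0.0274+0.0287i)  (-0.0002+0.0001i)·(-0.1262+0.2946i)  (+0.0063-0.0005i)·(+0.0434+0.0000i)  (-0.0969-0.0455i)·(+0.1262+0.2946i)  (+0.5752+0.8067i)·(+0.0274-0.0287i)  (+0.0089+0.0827i)·(+0.3902+0.1451i)
Y_3^-2(R⁻¹ n̂) = +0.031806+0.004688i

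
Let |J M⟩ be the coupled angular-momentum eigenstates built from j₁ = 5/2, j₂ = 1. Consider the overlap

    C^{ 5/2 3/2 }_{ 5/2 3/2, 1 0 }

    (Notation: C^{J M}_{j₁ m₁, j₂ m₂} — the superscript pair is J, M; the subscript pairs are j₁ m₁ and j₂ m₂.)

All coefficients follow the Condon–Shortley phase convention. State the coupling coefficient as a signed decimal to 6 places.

+0.507093

√[6·1!4!1!/7! · 4!1!1!1!4!1!] = √(576/35)
  +(−1)^0/∏(0,1,1,1,3,0)! = 1/6  (running 1/6)
  +(−1)^1/∏(1,0,0,0,4,1)! = -1/24  (running 1/8)
⟨..|..⟩ = √(576/35)·(1/8) = +0.507093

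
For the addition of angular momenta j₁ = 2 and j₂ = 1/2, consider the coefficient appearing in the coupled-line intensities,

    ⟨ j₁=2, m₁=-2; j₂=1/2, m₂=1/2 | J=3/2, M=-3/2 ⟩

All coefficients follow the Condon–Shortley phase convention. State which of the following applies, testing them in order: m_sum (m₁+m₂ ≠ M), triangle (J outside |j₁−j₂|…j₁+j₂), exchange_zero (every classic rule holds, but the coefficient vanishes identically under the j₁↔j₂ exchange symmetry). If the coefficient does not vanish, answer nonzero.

m-sum: m₁+m₂ = -2+1/2 = -3/2, M = -3/2  ✓
triangle: |j₁−j₂| = 3/2 ≤ J = 3/2 ≤ j₁+j₂ = 5/2  ✓
exchange: j₁≠j₂ or m₁≠m₂ — the exchange symmetry imposes no constraint here
value check: CG = −√(4/5) = -0.894427 ≠ 0

nonzero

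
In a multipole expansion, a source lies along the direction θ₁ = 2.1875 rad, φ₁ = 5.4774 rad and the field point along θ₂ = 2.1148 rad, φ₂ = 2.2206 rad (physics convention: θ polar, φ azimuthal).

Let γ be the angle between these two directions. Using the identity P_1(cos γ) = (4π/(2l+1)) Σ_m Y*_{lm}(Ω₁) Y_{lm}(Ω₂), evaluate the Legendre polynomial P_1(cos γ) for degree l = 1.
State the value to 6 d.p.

Expand P_1 via completeness: Σ_{m} conj(Y_{1,m}) at Ω₁ times Y_{1,m} at Ω₂ —
  m=-1: (0.19519 - 0.20332j) × (-0.17886 - 0.23537j) = -0.08277 - 0.00958j  (running Σ = -0.08277 - 0.00958j)
  m=0: (-0.28258 + 0.00000j) × (-0.25288 + 0.00000j) = 0.07146 + 0.00000j  (running Σ = -0.01131 - 0.00958j)
  m=1: (-0.19519 - 0.20332j) × (0.17886 - 0.23537j) = -0.08277 + 0.00958j  (running Σ = -0.09408 + 0.00000j)
Accumulated sum -0.09408 + 0.00000j; after 4π/(2l+1) scaling, -0.39406 + 0.00000j ⇒ P_1 = -0.394064

-0.394064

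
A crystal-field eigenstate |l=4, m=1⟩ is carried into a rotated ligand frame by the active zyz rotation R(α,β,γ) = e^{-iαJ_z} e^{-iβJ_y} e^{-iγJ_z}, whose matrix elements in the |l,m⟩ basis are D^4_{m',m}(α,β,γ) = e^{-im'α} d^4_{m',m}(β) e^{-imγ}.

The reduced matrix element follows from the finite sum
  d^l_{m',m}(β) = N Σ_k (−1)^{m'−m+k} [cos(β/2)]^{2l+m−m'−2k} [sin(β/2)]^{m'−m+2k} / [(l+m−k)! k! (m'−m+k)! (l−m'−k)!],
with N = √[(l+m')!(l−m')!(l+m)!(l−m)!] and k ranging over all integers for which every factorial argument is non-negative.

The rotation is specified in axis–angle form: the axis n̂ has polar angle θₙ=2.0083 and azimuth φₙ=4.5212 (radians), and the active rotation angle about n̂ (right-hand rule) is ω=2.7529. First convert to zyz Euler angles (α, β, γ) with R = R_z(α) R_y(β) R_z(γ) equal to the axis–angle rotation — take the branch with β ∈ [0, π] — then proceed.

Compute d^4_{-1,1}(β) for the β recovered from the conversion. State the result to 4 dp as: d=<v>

Axis–angle → zyz. n̂ = (sinθₙcosφₙ, sinθₙsinφₙ, cosθₙ) = (-0.172128, -0.889307, -0.423680), ω = 2.7529.
R = I cosω + sinω [n̂]ₓ + (1−cosω) n̂n̂ᵀ gives
  R = [-0.868359, +0.455297, -0.196614; +0.134165, +0.597335, +0.790690; +0.477443, +0.660224, -0.579787]
β = atan2(√(R₁₃²+R₂₃²), R₃₃) = 2.189263; α = atan2(R₂₃, R₁₃) mod 2π = 1.814515; γ = atan2(R₃₂, −R₃₁) mod 2π = 2.196893
d^4_{-1,1}(β=2.1893) via the finite sum:
Half-angle: c=0.458374, s=0.888759. N=√(6·120·120·6)=720.000000
The bounds max(0,m−m')=2 and min(l+m,l−m')=5 give 4 terms
  k=2: (−1)^0·720.0000/(72)·0.4584^6·0.8888^2 = +0.073264
  k=3: (−1)^1·720.0000/(24)·0.4584^4·0.8888^4 = -0.826300
  k=4: (−1)^2·720.0000/(48)·0.4584^2·0.8888^6 = +1.553232
  k=5: (−1)^3·720.0000/(720)·0.4584^0·0.8888^8 = -0.389290
d^4_{-1,1}(2.1893) = +0.073264 -0.826300 +1.553232 -0.389290 = +0.410905

d=0.4109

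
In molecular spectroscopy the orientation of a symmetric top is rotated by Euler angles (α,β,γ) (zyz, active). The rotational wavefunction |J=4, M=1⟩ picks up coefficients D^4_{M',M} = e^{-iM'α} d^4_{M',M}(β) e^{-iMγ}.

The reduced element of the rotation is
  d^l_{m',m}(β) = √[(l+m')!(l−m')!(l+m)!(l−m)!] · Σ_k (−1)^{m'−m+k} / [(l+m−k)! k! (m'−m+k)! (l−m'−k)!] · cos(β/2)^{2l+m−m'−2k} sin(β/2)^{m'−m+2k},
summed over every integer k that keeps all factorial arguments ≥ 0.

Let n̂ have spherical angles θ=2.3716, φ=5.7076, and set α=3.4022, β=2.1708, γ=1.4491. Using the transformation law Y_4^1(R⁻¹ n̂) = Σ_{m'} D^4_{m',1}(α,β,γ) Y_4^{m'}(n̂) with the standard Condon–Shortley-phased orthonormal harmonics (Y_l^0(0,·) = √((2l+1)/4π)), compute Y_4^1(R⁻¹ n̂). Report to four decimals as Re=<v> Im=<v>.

Need the full column D^4_{m',1} for m'=−4..4 at α=3.4022, β=2.1708, γ=1.4491.
cos(β/2)=0.466559, sin(β/2)=0.884490
d^4_{-4,1}: single k=5 term ⇒ +0.411413;  D = +0.377860-0.162736i
d^4_{-3,1}: k∈[4..5] ⇒ +0.383634 -0.827258 = -0.443624;  D = +0.348471-0.274537i
d^4_{-2,1}: k∈[3..5] ⇒ +0.216335 -1.166247 +0.838289 = -0.111624;  D = -0.066922+0.089339i
d^4_{-1,1}: k∈[2..5] ⇒ +0.080691 -0.870000 +1.563371 -0.374579 = +0.399483;  D = -0.149031+0.370643i
d^4_{0,1}: k∈[1..4] ⇒ +0.019035 -0.410467 +1.475199 -0.883634 = +0.200134;  D = +0.024295-0.198654i
d^4_{1,1}: k∈[0..3] ⇒ +0.002245 -0.121036 +0.870000 -1.042248 = -0.291039;  D = -0.040299-0.288235i
d^4_{2,1}: k∈[0..2] ⇒ -0.018058 +0.324502 -0.777498 = -0.471054;  D = +0.183228+0.433958i
d^4_{3,1}: k∈[0..1] ⇒ +0.064046 -0.383634 = -0.319587;  D = -0.195976-0.252447i
d^4_{4,1}: single k=0 term ⇒ -0.114474;  D = +0.091126+0.069284i
Y_4^{m'}(θ=2.3716,φ=5.7076) and Σ D·Y over m':
  (+0.3779-0.1627i)·(-0.0694+0.0773i)  (+0.3485-0.2745i)·(+0.0471-0.2995i)  (-0.0669+0.0893i)·(+0.1722+0.3861i)  (-0.1490+0.3706i)·(-0.1206-0.0782i)  (+0.0243-0.1987i)·(-0.3348+0.0000i)  (-0.0403-0.2882i)·(+0.1206-0.0782i)  (+0.1832+0.4340i)·(+0.1722-0.3861i)  (-0.1960-0.2524i)·(-0.0471-0.2995i)  (+0.0911+0.0693i)·(-0.0694-0.0773i)
Y_4^1(R⁻¹ n̂) = +0.017714-0.022604i

Re=0.0177 Im=-0.0226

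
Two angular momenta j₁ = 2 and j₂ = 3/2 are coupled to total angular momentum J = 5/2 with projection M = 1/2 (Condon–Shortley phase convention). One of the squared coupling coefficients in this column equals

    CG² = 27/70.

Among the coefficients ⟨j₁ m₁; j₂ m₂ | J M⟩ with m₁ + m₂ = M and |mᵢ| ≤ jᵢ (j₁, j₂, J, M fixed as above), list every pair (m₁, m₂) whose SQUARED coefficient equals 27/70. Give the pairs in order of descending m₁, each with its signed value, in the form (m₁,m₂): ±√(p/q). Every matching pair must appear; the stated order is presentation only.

(-1,3/2): −√(27/70)

Admissible pairs with m₁+m₂ = M = 1/2: (-1,3/2), (0,1/2), (1,-1/2), (2,-3/2)
  (m₁,m₂)=(2,-3/2): CG² = 6/35, CG = +√(6/35)
  (m₁,m₂)=(1,-1/2): CG² = 5/14, CG = +√(5/14)
  (m₁,m₂)=(0,1/2): CG² = 3/35, CG = −√(3/35)
  (m₁,m₂)=(-1,3/2): CG² = 27/70, CG = −√(27/70)   ← matches the target
Pairs with CG² = 27/70: (-1,3/2): −√(27/70)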